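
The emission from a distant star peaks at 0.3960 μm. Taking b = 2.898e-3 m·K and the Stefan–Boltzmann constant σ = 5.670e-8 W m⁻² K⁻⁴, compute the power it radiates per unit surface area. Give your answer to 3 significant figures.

I ≈ 1.63×10⁸ W/m²

Wien's law: T = b/λ_max = 2.898×10⁻³/3.960×10⁻⁷ = 7318.18 K.
Then I = σT⁴ = 5.670×10⁻⁸×(7318.18)⁴ = 1.63×10⁸ W/m².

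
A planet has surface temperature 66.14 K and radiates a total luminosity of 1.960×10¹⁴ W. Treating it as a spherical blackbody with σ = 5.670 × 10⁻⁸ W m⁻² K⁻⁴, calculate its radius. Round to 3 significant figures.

L = 4πR²σT⁴ ⇒ R = √(L/(4πσT⁴)).
σT⁴ = 1.08503 W/m², so R = √(1.960×10¹⁴/(4π×1.08503)) = 3.79×10⁶ m.

R ≈ 3.79×10⁶ m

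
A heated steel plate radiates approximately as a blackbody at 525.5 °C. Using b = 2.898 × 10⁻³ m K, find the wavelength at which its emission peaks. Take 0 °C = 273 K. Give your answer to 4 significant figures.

λ_max ≈ 3.629 μm

T = 525.5 °C + 273 = 798.5 K.
Wien's displacement law: λ_max = b/T = (2.898×10⁻³ m·K)/(798.5 K) = 3.6293×10⁻⁶ m.
That is 3.629 μm, in the infrared range.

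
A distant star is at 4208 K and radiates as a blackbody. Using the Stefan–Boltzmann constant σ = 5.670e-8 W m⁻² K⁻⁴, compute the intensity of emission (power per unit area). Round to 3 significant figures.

Stefan–Boltzmann: I = σT⁴ = 5.670×10⁻⁸ × (4208)⁴ = 1.78×10⁷ W/m².

I ≈ 1.78×10⁷ W/m²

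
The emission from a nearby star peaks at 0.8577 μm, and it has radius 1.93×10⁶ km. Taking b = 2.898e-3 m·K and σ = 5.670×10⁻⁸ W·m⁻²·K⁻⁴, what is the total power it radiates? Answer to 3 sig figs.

P ≈ 3.46×10²⁶ W

Wien's law: T = b/λ_max = 2.898×10⁻³/8.577×10⁻⁷ = 3378.80 K.
Surface area A = 4πR² = 4π(1.93×10⁹ m)² = 4.68085×10¹⁹ m².
Then P = σAT⁴ = 5.670×10⁻⁸×4.68085×10¹⁹×(3378.80)⁴ = 3.46×10²⁶ W.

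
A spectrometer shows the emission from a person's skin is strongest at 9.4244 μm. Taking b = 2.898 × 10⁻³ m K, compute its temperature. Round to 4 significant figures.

Wien's law gives T = b/λ_max = (2.898×10⁻³ m·K)/(9.4244×10⁻⁶ m) = 307.5 K.

T ≈ 307.5 K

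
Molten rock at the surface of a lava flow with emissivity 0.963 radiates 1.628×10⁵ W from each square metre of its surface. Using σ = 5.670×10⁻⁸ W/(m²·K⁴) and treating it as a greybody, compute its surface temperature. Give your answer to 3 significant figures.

T ≈ 1.31×10³ K

I = εσT⁴, so T = (I/εσ)^(1/4) = (1.628×10⁵/(0.963×5.670×10⁻⁸))^(1/4) = 1.31×10³ K.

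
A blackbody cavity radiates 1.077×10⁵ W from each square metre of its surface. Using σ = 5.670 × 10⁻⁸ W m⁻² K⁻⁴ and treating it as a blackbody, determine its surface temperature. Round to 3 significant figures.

T ≈ 1.17×10³ K

I = σT⁴, so T = (I/σ)^(1/4) = (1.077×10⁵/(5.670×10⁻⁸))^(1/4) = 1.17×10³ K.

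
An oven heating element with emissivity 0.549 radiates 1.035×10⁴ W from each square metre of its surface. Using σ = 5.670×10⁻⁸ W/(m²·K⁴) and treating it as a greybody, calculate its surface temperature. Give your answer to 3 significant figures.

T ≈ 759 K

I = εσT⁴, so T = (I/εσ)^(1/4) = (1.035×10⁴/(0.549×5.670×10⁻⁸))^(1/4) = 759 K.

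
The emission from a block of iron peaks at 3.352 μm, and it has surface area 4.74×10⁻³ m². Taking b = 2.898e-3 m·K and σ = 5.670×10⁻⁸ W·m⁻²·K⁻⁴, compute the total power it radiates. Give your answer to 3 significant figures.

P ≈ 150 W

Wien's law: T = b/λ_max = 2.898×10⁻³/3.352×10⁻⁶ = 864.558 K.
Area A = 4.74×10⁻³ m².
Then P = σAT⁴ = 5.670×10⁻⁸×4.74×10⁻³×(864.558)⁴ = 150 W.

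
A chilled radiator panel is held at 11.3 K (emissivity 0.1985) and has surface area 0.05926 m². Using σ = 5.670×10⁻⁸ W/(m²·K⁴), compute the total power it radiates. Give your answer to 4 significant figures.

Area A = 0.05926 m².
P = εσAT⁴ = 0.1985 × 5.670×10⁻⁸ × 0.05926 × (11.3)⁴ = 1.087×10⁻⁵ W.

P ≈ 1.087×10⁻⁵ W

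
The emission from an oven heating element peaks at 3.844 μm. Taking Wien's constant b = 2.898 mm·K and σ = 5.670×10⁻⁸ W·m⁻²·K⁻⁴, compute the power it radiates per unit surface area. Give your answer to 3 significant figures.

I ≈ 1.83×10⁴ W/m²

Wien's law: T = b/λ_max = 2.898×10⁻³/3.844×10⁻⁶ = 753.902 K.
Then I = σT⁴ = 5.670×10⁻⁸×(753.902)⁴ = 1.83×10⁴ W/m².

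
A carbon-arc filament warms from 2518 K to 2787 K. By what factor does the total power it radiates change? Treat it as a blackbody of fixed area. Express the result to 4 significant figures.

P₂/P₁ ≈ 1.501

P ∝ T⁴, so P₂/P₁ = (T₂/T₁)⁴ = (2787/2518)⁴ = (1.10683)⁴ = 1.501.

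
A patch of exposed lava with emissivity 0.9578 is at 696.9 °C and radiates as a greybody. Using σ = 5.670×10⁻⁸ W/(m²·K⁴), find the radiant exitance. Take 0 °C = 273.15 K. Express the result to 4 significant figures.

T = 696.9 °C + 273.15 = 970.05 K.
Stefan–Boltzmann: I = εσT⁴ = 0.9578 × 5.670×10⁻⁸ × (970.05)⁴ = 4.809×10⁴ W/m².

I ≈ 4.809×10⁴ W/m²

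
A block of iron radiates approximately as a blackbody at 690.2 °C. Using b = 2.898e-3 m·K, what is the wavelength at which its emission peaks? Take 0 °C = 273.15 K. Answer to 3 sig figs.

λ_max ≈ 3.01 μm

T = 690.2 °C + 273.15 = 963.35 K.
Wien's displacement law: λ_max = b/T = (2.898×10⁻³ m·K)/(963.35 K) = 3.008×10⁻⁶ m.
That is 3.01 μm, in the infrared range.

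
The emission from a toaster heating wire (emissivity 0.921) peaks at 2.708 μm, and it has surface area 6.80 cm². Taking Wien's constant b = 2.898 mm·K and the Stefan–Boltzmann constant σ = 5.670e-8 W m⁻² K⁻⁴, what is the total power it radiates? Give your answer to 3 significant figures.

P ≈ 46.6 W

Wien's law: T = b/λ_max = 2.898×10⁻³/2.708×10⁻⁶ = 1070.16 K.
Area A = 6.80 cm² = 6.80×10⁻⁴ m².
Then P = εσAT⁴ = 0.921×5.670×10⁻⁸×6.80×10⁻⁴×(1070.16)⁴ = 46.6 W.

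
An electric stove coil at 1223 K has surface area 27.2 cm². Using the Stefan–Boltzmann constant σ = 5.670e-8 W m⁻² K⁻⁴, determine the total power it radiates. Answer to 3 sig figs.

Area A = 27.2 cm² = 2.72×10⁻³ m².
P = σAT⁴ = 5.670×10⁻⁸ × 2.72×10⁻³ × (1223)⁴ = 345 W.

P ≈ 345 W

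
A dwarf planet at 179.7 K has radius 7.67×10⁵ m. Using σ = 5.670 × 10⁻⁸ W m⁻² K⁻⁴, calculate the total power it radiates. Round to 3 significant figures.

Surface area A = 4πR² = 4π(7.67×10⁵ m)² = 7.39266×10¹² m².
P = σAT⁴ = 5.670×10⁻⁸ × 7.39266×10¹² × (179.7)⁴ = 4.37×10¹⁴ W.

P ≈ 4.37×10¹⁴ W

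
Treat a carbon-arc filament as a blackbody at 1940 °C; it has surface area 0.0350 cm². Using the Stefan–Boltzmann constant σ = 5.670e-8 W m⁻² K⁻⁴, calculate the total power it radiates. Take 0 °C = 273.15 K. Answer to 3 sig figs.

T = 1940 °C + 273.15 = 2213.15 K.
Area A = 0.0350 cm² = 3.50×10⁻⁶ m².
P = σAT⁴ = 5.670×10⁻⁸ × 3.50×10⁻⁶ × (2213.15)⁴ = 4.76 W.

P ≈ 4.76 W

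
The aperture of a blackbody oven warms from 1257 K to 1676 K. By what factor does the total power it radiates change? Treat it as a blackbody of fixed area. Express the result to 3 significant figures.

P₂/P₁ ≈ 3.16

P ∝ T⁴, so P₂/P₁ = (T₂/T₁)⁴ = (1676/1257)⁴ = (1.33333)⁴ = 3.16.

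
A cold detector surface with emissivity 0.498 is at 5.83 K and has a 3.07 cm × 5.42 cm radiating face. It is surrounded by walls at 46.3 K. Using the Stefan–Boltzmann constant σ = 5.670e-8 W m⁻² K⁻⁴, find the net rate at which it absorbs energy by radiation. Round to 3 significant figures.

Net gain ≈ 2.16×10⁻⁴ W

Area A = 0.0307 × 0.0542 = 1.66394×10⁻³ m².
Net radiated power P_net = εσA(T⁴ − T₀⁴) = 0.498×5.670×10⁻⁸×1.66394×10⁻³×(5.83⁴ − 46.3⁴).
T⁴ − T₀⁴ = 1155.25 − 4.59541×10⁶ = -4.59425×10⁶ K⁴, so P_net = -2.16×10⁻⁴ W — negative, meaning a net gain of 2.16×10⁻⁴ W.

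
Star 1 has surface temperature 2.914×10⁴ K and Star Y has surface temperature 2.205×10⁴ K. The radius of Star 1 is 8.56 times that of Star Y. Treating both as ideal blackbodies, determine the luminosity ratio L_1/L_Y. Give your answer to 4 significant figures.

L ∝ R²T⁴, so L_1/L_Y = (R_1/R_Y)²(T_1/T_Y)⁴ = (8.56)² × (2.914×10⁴/2.205×10⁴)⁴ = 73.2736 × 3.05017 = 223.5.

L_1/L_Y ≈ 223.5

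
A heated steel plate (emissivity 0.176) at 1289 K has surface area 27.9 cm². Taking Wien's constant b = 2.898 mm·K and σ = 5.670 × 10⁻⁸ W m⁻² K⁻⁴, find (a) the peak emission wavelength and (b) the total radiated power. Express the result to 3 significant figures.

λ_max ≈ 2.25 μm; P ≈ 76.9 W

(a) λ_max = b/T = 2.898×10⁻³/1289 = 2.248×10⁻⁶ m = 2.25 μm.
Area A = 27.9 cm² = 2.79×10⁻³ m².
(b) P = εσAT⁴ = 0.176×5.670×10⁻⁸×2.79×10⁻³×(1289)⁴ = 76.9 W.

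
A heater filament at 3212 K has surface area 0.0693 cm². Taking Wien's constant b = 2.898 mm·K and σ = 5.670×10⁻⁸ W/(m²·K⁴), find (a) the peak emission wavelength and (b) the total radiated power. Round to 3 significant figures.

(a) λ_max = b/T = 2.898×10⁻³/3212 = 9.022×10⁻⁷ m = 902 nm.
Area A = 0.0693 cm² = 6.93×10⁻⁶ m².
(b) P = σAT⁴ = 5.670×10⁻⁸×6.93×10⁻⁶×(3212)⁴ = 41.8 W.

λ_max ≈ 902 nm; P ≈ 41.8 W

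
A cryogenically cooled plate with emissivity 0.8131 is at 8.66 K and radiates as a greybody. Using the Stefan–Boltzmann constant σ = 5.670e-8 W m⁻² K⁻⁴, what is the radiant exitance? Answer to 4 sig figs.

Stefan–Boltzmann: I = εσT⁴ = 0.8131 × 5.670×10⁻⁸ × (8.66)⁴ = 2.593×10⁻⁴ W/m².

I ≈ 2.593×10⁻⁴ W/m²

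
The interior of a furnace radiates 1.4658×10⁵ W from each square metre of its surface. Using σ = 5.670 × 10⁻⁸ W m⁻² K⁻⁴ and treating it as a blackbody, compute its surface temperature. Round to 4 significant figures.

I = σT⁴, so T = (I/σ)^(1/4) = (1.4658×10⁵/(5.670×10⁻⁸))^(1/4) = 1268 K.

T ≈ 1268 K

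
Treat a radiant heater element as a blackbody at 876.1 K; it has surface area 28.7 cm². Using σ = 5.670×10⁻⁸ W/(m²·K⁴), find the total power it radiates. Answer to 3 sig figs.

Area A = 28.7 cm² = 2.87×10⁻³ m².
P = σAT⁴ = 5.670×10⁻⁸ × 2.87×10⁻³ × (876.1)⁴ = 95.9 W.

P ≈ 95.9 W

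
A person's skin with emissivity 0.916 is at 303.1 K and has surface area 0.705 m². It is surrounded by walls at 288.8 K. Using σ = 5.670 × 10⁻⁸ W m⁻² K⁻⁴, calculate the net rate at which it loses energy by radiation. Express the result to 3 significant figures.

Net loss ≈ 54.3 W

Area A = 0.705 m².
Net radiated power P_net = εσA(T⁴ − T₀⁴) = 0.916×5.670×10⁻⁸×0.705×(303.1⁴ − 288.8⁴).
T⁴ − T₀⁴ = 8.44003×10⁹ − 6.95647×10⁹ = 1.48356×10⁹ K⁴, so P_net = 54.3 W.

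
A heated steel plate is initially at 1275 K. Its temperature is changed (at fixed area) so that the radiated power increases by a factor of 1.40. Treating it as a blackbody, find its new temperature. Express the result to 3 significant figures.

T₂ ≈ 1.39×10³ K

P ∝ T⁴, so T₂/T₁ = (P₂/P₁)^(1/4) = (1.40)^(1/4) = 1.08776.
T₂ = 1275 × 1.08776 = 1.39×10³ K.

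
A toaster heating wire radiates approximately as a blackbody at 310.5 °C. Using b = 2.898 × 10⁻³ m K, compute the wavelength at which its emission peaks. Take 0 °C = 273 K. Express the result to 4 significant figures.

λ_max ≈ 4.967 μm

T = 310.5 °C + 273 = 583.5 K.
Wien's displacement law: λ_max = b/T = (2.898×10⁻³ m·K)/(583.5 K) = 4.9666×10⁻⁶ m.
That is 4.967 μm, in the infrared range.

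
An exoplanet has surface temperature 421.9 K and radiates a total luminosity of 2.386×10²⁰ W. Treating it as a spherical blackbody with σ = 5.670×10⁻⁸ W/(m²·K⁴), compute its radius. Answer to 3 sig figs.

R ≈ 1.03×10⁸ m

L = 4πR²σT⁴ ⇒ R = √(L/(4πσT⁴)).
σT⁴ = 1796.47 W/m², so R = √(2.386×10²⁰/(4π×1796.47)) = 1.03×10⁸ m.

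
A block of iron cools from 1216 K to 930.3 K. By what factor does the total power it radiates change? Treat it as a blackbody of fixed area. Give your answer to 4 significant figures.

P ∝ T⁴, so P₂/P₁ = (T₂/T₁)⁴ = (930.3/1216)⁴ = (0.765049)⁴ = 0.3426.

P₂/P₁ ≈ 0.3426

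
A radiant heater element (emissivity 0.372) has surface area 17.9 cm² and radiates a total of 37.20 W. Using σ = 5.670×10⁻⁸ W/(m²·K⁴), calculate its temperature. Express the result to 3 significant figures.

T ≈ 996 K

Area A = 17.9 cm² = 1.79×10⁻³ m².
P = εσAT⁴ ⇒ T = (P/(εσA))^(1/4) = (37.20/(0.372×5.670×10⁻⁸×1.79×10⁻³))^(1/4) = 996 K.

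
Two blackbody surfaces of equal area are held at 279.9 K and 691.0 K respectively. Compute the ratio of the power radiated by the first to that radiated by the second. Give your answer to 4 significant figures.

P₁/P₂ ≈ 0.02692

With equal areas, P₁/P₂ = (T₁/T₂)⁴ = (279.9/691.0)⁴ = 0.02692.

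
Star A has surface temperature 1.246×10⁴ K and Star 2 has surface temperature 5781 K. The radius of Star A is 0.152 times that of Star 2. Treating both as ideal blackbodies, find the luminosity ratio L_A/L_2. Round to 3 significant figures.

L_A/L_2 ≈ 0.499

L ∝ R²T⁴, so L_A/L_2 = (R_A/R_2)²(T_A/T_2)⁴ = (0.152)² × (1.246×10⁴/5781)⁴ = 0.023104 × 21.5804 = 0.499.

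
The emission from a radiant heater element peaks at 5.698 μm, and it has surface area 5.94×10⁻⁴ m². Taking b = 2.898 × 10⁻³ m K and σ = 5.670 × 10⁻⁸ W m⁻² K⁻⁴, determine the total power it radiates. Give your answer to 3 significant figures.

Wien's law: T = b/λ_max = 2.898×10⁻³/5.698×10⁻⁶ = 508.600 K.
Area A = 5.94×10⁻⁴ m².
Then P = σAT⁴ = 5.670×10⁻⁸×5.94×10⁻⁴×(508.600)⁴ = 2.25 W.

P ≈ 2.25 W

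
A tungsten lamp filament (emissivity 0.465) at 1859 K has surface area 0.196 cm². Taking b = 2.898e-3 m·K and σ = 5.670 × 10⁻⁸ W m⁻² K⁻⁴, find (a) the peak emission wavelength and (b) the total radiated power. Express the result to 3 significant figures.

(a) λ_max = b/T = 2.898×10⁻³/1859 = 1.559×10⁻⁶ m = 1.56 μm.
Area A = 0.196 cm² = 1.96×10⁻⁵ m².
(b) P = εσAT⁴ = 0.465×5.670×10⁻⁸×1.96×10⁻⁵×(1859)⁴ = 6.17 W.

λ_max ≈ 1.56 μm; P ≈ 6.17 W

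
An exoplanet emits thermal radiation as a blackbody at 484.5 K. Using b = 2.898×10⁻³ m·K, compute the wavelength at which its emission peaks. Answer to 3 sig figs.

Wien's displacement law: λ_max = b/T = (2.898×10⁻³ m·K)/(484.5 K) = 5.981×10⁻⁶ m.
That is 5.98 μm, in the infrared range.

λ_max ≈ 5.98 μm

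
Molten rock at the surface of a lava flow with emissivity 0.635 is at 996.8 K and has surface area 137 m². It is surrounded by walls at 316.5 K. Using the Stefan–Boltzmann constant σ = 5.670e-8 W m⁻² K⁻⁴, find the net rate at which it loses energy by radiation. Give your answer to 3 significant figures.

Area A = 137 m².
Net radiated power P_net = εσA(T⁴ − T₀⁴) = 0.635×5.670×10⁻⁸×137×(996.8⁴ − 316.5⁴).
T⁴ − T₀⁴ = 9.87261×10¹¹ − 1.00345×10¹⁰ = 9.77226×10¹¹ K⁴, so P_net = 4.82×10⁶ W.

Net loss ≈ 4.82×10⁶ W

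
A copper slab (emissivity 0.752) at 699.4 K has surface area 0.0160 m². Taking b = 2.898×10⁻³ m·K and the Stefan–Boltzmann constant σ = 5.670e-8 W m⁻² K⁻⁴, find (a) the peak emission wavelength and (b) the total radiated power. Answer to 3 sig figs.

(a) λ_max = b/T = 2.898×10⁻³/699.4 = 4.144×10⁻⁶ m = 4.14 μm.
Area A = 0.0160 m².
(b) P = εσAT⁴ = 0.752×5.670×10⁻⁸×0.0160×(699.4)⁴ = 163 W.

λ_max ≈ 4.14 μm; P ≈ 163 W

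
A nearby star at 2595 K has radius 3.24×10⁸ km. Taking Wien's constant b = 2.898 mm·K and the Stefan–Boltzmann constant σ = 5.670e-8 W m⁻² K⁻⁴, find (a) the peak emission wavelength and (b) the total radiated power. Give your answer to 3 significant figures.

(a) λ_max = b/T = 2.898×10⁻³/2595 = 1.117×10⁻⁶ m = 1.12 μm.
Surface area A = 4πR² = 4π(3.24×10¹¹ m)² = 1.31917×10²⁴ m².
(b) P = σAT⁴ = 5.670×10⁻⁸×1.31917×10²⁴×(2595)⁴ = 3.39×10³⁰ W.

λ_max ≈ 1.12 μm; P ≈ 3.39×10³⁰ W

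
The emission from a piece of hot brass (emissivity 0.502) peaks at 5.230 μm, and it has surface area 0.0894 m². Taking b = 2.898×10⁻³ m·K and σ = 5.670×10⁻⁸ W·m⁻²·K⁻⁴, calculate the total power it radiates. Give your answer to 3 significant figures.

Wien's law: T = b/λ_max = 2.898×10⁻³/5.230×10⁻⁶ = 554.111 K.
Area A = 0.0894 m².
Then P = εσAT⁴ = 0.502×5.670×10⁻⁸×0.0894×(554.111)⁴ = 240 W.

P ≈ 240 W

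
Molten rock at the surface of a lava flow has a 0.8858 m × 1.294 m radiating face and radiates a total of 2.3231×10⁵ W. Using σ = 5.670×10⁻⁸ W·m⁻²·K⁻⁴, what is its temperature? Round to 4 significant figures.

T ≈ 1375 K

Area A = 0.8858 × 1.294 = 1.14623 m².
P = σAT⁴ ⇒ T = (P/(σA))^(1/4) = (2.3231×10⁵/(5.670×10⁻⁸×1.14623))^(1/4) = 1375 K.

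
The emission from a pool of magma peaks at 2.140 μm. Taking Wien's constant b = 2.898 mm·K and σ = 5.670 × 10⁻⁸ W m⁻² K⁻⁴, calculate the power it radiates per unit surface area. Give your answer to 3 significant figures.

Wien's law: T = b/λ_max = 2.898×10⁻³/2.140×10⁻⁶ = 1354.21 K.
Then I = σT⁴ = 5.670×10⁻⁸×(1354.21)⁴ = 1.91×10⁵ W/m².

I ≈ 1.91×10⁵ W/m²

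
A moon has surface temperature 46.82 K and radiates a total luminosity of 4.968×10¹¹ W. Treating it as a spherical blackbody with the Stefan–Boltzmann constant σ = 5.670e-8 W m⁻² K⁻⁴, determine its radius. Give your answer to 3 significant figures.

L = 4πR²σT⁴ ⇒ R = √(L/(4πσT⁴)).
σT⁴ = 0.272464 W/m², so R = √(4.968×10¹¹/(4π×0.272464)) = 3.81×10⁵ m.

R ≈ 3.81×10⁵ m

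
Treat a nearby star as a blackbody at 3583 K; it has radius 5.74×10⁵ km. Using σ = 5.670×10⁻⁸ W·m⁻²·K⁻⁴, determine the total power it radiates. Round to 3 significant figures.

P ≈ 3.87×10²⁵ W

Surface area A = 4πR² = 4π(5.74×10⁸ m)² = 4.14032×10¹⁸ m².
P = σAT⁴ = 5.670×10⁻⁸ × 4.14032×10¹⁸ × (3583)⁴ = 3.87×10²⁵ W.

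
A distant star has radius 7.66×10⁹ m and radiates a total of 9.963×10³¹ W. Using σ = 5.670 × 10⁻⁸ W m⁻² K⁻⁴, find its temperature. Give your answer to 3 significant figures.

Surface area A = 4πR² = 4π(7.66×10⁹ m)² = 7.37339×10²⁰ m².
P = σAT⁴ ⇒ T = (P/(σA))^(1/4) = (9.963×10³¹/(5.670×10⁻⁸×7.37339×10²⁰))^(1/4) = 3.93×10⁴ K.

T ≈ 3.93×10⁴ K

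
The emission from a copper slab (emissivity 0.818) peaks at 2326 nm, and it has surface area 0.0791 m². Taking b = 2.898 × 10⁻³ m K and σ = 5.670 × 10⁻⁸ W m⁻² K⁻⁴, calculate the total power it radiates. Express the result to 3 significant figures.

P ≈ 8.84×10³ W

Wien's law: T = b/λ_max = 2.898×10⁻³/2.326×10⁻⁶ = 1245.92 K.
Area A = 0.0791 m².
Then P = εσAT⁴ = 0.818×5.670×10⁻⁸×0.0791×(1245.92)⁴ = 8.84×10³ W.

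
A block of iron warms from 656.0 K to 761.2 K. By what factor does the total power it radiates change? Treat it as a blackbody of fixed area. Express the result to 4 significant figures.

P ∝ T⁴, so P₂/P₁ = (T₂/T₁)⁴ = (761.2/656.0)⁴ = (1.16037)⁴ = 1.813.

P₂/P₁ ≈ 1.813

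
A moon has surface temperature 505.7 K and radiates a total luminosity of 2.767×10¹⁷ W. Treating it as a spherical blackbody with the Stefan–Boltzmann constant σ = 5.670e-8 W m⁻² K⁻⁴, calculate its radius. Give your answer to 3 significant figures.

R ≈ 2.44×10⁶ m

L = 4πR²σT⁴ ⇒ R = √(L/(4πσT⁴)).
σT⁴ = 3708.13 W/m², so R = √(2.767×10¹⁷/(4π×3708.13)) = 2.44×10⁶ m.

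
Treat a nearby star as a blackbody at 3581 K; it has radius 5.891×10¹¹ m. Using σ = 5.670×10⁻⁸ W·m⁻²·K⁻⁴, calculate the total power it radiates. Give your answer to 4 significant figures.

Surface area A = 4πR² = 4π(5.891×10¹¹ m)² = 4.36102×10²⁴ m².
P = σAT⁴ = 5.670×10⁻⁸ × 4.36102×10²⁴ × (3581)⁴ = 4.066×10³¹ W.

P ≈ 4.066×10³¹ W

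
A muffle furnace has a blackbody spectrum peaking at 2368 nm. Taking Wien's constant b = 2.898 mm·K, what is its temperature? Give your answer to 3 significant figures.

Wien's law gives T = b/λ_max = (2.898×10⁻³ m·K)/(2.368×10⁻⁶ m) = 1.22×10³ K.

T ≈ 1.22×10³ K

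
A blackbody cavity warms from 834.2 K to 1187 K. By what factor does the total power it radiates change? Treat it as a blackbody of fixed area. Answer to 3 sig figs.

P₂/P₁ ≈ 4.10

P ∝ T⁴, so P₂/P₁ = (T₂/T₁)⁴ = (1187/834.2)⁴ = (1.42292)⁴ = 4.10.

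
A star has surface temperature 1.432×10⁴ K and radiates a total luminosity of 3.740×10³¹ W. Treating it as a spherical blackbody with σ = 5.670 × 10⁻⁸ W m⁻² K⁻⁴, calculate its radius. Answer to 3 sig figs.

L = 4πR²σT⁴ ⇒ R = √(L/(4πσT⁴)).
σT⁴ = 2.38427×10⁹ W/m², so R = √(3.740×10³¹/(4π×2.38427×10⁹)) = 3.53×10¹⁰ m.

R ≈ 3.53×10¹⁰ m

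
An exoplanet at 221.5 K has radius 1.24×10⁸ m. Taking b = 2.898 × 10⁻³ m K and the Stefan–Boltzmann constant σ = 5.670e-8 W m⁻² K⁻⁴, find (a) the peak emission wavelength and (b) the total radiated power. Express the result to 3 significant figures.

λ_max ≈ 13.1 μm; P ≈ 2.64×10¹⁹ W

(a) λ_max = b/T = 2.898×10⁻³/221.5 = 1.308×10⁻⁵ m = 13.1 μm.
Surface area A = 4πR² = 4π(1.24×10⁸ m)² = 1.93221×10¹⁷ m².
(b) P = σAT⁴ = 5.670×10⁻⁸×1.93221×10¹⁷×(221.5)⁴ = 2.64×10¹⁹ W.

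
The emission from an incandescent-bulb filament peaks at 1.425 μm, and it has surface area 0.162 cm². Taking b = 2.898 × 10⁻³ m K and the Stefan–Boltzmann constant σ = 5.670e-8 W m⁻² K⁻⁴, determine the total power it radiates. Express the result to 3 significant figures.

P ≈ 15.7 W

Wien's law: T = b/λ_max = 2.898×10⁻³/1.425×10⁻⁶ = 2033.68 K.
Area A = 0.162 cm² = 1.62×10⁻⁵ m².
Then P = σAT⁴ = 5.670×10⁻⁸×1.62×10⁻⁵×(2033.68)⁴ = 15.7 W.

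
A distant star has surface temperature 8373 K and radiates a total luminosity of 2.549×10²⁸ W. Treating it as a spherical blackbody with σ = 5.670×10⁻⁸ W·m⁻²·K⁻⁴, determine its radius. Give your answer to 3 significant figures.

L = 4πR²σT⁴ ⇒ R = √(L/(4πσT⁴)).
σT⁴ = 2.78681×10⁸ W/m², so R = √(2.549×10²⁸/(4π×2.78681×10⁸)) = 2.70×10⁹ m.

R ≈ 2.70×10⁹ m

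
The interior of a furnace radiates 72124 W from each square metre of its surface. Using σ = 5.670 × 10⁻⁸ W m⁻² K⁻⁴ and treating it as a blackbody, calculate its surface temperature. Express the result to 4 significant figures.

I = σT⁴, so T = (I/σ)^(1/4) = (72124/(5.670×10⁻⁸))^(1/4) = 1062 K.

T ≈ 1062 K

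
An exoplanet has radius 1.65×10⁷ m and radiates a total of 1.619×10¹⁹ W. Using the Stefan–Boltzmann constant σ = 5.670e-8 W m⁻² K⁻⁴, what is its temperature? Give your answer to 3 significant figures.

Surface area A = 4πR² = 4π(1.65×10⁷ m)² = 3.42119×10¹⁵ m².
P = σAT⁴ ⇒ T = (P/(σA))^(1/4) = (1.619×10¹⁹/(5.670×10⁻⁸×3.42119×10¹⁵))^(1/4) = 537 K.

T ≈ 537 K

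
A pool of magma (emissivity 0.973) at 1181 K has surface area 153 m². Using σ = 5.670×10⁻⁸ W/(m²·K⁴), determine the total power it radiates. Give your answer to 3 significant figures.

Area A = 153 m².
P = εσAT⁴ = 0.973 × 5.670×10⁻⁸ × 153 × (1181)⁴ = 1.64×10⁷ W.

P ≈ 1.64×10⁷ W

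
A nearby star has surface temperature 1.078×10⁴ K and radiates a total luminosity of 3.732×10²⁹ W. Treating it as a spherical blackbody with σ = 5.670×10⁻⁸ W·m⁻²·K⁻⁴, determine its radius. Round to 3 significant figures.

L = 4πR²σT⁴ ⇒ R = √(L/(4πσT⁴)).
σT⁴ = 7.65699×10⁸ W/m², so R = √(3.732×10²⁹/(4π×7.65699×10⁸)) = 6.23×10⁹ m.

R ≈ 6.23×10⁹ m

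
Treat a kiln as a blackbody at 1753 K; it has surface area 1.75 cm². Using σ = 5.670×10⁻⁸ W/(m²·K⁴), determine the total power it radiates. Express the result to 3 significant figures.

P ≈ 93.7 W

Area A = 1.75 cm² = 1.75×10⁻⁴ m².
P = σAT⁴ = 5.670×10⁻⁸ × 1.75×10⁻⁴ × (1753)⁴ = 93.7 W.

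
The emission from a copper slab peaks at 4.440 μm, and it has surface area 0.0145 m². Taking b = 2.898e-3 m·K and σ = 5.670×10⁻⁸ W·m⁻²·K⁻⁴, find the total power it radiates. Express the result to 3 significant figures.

P ≈ 149 W

Wien's law: T = b/λ_max = 2.898×10⁻³/4.440×10⁻⁶ = 652.703 K.
Area A = 0.0145 m².
Then P = σAT⁴ = 5.670×10⁻⁸×0.0145×(652.703)⁴ = 149 W.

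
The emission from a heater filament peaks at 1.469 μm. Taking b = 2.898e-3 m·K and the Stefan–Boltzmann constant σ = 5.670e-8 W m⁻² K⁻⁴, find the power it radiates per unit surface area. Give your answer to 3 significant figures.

I ≈ 8.59×10⁵ W/m²

Wien's law: T = b/λ_max = 2.898×10⁻³/1.469×10⁻⁶ = 1972.77 K.
Then I = σT⁴ = 5.670×10⁻⁸×(1972.77)⁴ = 8.59×10⁵ W/m².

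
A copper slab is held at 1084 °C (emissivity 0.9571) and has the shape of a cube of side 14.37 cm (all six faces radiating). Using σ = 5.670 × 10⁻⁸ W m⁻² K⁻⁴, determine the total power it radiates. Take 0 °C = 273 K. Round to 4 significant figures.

T = 1084 °C + 273 = 1357 K.
Area A = 6s² = 6×(0.1437 m)² = 0.123898 m².
P = εσAT⁴ = 0.9571 × 5.670×10⁻⁸ × 0.123898 × (1357)⁴ = 2.280×10⁴ W.

P ≈ 2.280×10⁴ W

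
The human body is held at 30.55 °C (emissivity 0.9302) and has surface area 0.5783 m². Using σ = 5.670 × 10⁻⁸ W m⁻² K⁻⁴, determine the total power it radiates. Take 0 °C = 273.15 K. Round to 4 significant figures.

T = 30.55 °C + 273.15 = 303.70 K.
Area A = 0.5783 m².
P = εσAT⁴ = 0.9302 × 5.670×10⁻⁸ × 0.5783 × (303.70)⁴ = 259.5 W.

P ≈ 259.5 W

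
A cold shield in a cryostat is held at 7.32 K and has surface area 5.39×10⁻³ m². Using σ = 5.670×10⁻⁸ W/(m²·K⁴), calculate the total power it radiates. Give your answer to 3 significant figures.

P ≈ 8.77×10⁻⁷ W

Area A = 5.39×10⁻³ m².
P = σAT⁴ = 5.670×10⁻⁸ × 5.39×10⁻³ × (7.32)⁴ = 8.77×10⁻⁷ W.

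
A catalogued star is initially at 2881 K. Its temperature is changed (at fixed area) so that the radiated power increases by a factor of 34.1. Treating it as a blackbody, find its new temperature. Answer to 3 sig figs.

P ∝ T⁴, so T₂/T₁ = (P₂/P₁)^(1/4) = (34.1)^(1/4) = 2.41651.
T₂ = 2881 × 2.41651 = 6.96×10³ K.

T₂ ≈ 6.96×10³ K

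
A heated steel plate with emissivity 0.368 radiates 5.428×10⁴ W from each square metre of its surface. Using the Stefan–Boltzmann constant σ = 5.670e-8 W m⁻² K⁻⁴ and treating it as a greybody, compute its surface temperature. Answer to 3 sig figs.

T ≈ 1.27×10³ K

I = εσT⁴, so T = (I/εσ)^(1/4) = (5.428×10⁴/(0.368×5.670×10⁻⁸))^(1/4) = 1.27×10³ K.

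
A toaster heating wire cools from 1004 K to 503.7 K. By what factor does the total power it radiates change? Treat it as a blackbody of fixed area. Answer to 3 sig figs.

P₂/P₁ ≈ 0.0634

P ∝ T⁴, so P₂/P₁ = (T₂/T₁)⁴ = (503.7/1004)⁴ = (0.501693)⁴ = 0.0634.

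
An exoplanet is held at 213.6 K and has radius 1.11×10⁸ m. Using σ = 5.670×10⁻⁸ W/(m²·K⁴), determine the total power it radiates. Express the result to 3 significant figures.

P ≈ 1.83×10¹⁹ W

Surface area A = 4πR² = 4π(1.11×10⁸ m)² = 1.54830×10¹⁷ m².
P = σAT⁴ = 5.670×10⁻⁸ × 1.54830×10¹⁷ × (213.6)⁴ = 1.83×10¹⁹ W.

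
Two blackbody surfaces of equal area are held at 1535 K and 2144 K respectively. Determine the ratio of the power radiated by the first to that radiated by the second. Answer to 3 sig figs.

P₁/P₂ ≈ 0.263

With equal areas, P₁/P₂ = (T₁/T₂)⁴ = (1535/2144)⁴ = 0.263.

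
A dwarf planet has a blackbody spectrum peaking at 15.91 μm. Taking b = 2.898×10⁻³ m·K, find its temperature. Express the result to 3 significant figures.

Wien's law gives T = b/λ_max = (2.898×10⁻³ m·K)/(1.591×10⁻⁵ m) = 182 K.

T ≈ 182 K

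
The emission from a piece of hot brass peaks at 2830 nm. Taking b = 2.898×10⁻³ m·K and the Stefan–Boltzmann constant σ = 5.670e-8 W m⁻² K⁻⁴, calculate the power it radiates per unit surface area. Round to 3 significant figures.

I ≈ 6.23×10⁴ W/m²

Wien's law: T = b/λ_max = 2.898×10⁻³/2.830×10⁻⁶ = 1024.03 K.
Then I = σT⁴ = 5.670×10⁻⁸×(1024.03)⁴ = 6.23×10⁴ W/m².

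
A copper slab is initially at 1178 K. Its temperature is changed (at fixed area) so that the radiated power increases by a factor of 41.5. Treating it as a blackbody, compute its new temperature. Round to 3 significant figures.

T₂ ≈ 2.99×10³ K

P ∝ T⁴, so T₂/T₁ = (P₂/P₁)^(1/4) = (41.5)^(1/4) = 2.53812.
T₂ = 1178 × 2.53812 = 2.99×10³ K.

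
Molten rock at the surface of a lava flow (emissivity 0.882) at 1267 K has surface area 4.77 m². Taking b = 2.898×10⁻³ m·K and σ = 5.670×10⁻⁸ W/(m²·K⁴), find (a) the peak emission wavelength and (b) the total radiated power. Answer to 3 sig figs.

λ_max ≈ 2.29×10³ nm; P ≈ 6.15×10⁵ W

(a) λ_max = b/T = 2.898×10⁻³/1267 = 2.287×10⁻⁶ m = 2.29×10³ nm.
Area A = 4.77 m².
(b) P = εσAT⁴ = 0.882×5.670×10⁻⁸×4.77×(1267)⁴ = 6.15×10⁵ W.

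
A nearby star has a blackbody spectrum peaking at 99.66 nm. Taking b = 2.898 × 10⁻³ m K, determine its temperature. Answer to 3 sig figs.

T ≈ 2.91×10⁴ K

Wien's law gives T = b/λ_max = (2.898×10⁻³ m·K)/(9.966×10⁻⁸ m) = 2.91×10⁴ K.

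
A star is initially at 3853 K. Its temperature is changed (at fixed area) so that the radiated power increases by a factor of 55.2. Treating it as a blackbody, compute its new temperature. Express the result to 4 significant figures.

T₂ ≈ 1.050×10⁴ K

P ∝ T⁴, so T₂/T₁ = (P₂/P₁)^(1/4) = (55.2)^(1/4) = 2.72574.
T₂ = 3853 × 2.72574 = 1.050×10⁴ K.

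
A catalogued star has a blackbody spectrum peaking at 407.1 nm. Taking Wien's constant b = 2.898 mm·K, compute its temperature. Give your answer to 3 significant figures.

T ≈ 7.12×10³ K

Wien's law gives T = b/λ_max = (2.898×10⁻³ m·K)/(4.071×10⁻⁷ m) = 7.12×10³ K.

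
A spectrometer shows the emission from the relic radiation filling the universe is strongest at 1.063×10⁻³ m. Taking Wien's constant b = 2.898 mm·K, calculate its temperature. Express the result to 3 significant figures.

T ≈ 2.73 K

Wien's law gives T = b/λ_max = (2.898×10⁻³ m·K)/(1.063×10⁻³ m) = 2.73 K.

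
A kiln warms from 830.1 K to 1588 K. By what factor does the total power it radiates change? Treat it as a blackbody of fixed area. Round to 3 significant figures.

P₂/P₁ ≈ 13.4

P ∝ T⁴, so P₂/P₁ = (T₂/T₁)⁴ = (1588/830.1)⁴ = (1.91302)⁴ = 13.4.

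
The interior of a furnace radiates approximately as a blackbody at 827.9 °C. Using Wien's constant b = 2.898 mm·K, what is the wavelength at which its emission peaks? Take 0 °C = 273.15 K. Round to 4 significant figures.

T = 827.9 °C + 273.15 = 1101.05 K.
Wien's displacement law: λ_max = b/T = (2.898×10⁻³ m·K)/(1101.05 K) = 2.6320×10⁻⁶ m.
That is 2.632 μm, in the infrared range.

λ_max ≈ 2.632 μm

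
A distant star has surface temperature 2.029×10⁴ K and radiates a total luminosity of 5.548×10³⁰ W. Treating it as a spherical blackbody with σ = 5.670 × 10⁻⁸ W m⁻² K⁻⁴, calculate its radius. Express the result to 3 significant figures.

R ≈ 6.78×10⁹ m

L = 4πR²σT⁴ ⇒ R = √(L/(4πσT⁴)).
σT⁴ = 9.60973×10⁹ W/m², so R = √(5.548×10³⁰/(4π×9.60973×10⁹)) = 6.78×10⁹ m.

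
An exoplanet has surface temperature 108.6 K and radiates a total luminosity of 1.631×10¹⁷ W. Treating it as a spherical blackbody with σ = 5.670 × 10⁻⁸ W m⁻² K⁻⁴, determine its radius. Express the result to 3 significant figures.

R ≈ 4.06×10⁷ m

L = 4πR²σT⁴ ⇒ R = √(L/(4πσT⁴)).
σT⁴ = 7.88683 W/m², so R = √(1.631×10¹⁷/(4π×7.88683)) = 4.06×10⁷ m.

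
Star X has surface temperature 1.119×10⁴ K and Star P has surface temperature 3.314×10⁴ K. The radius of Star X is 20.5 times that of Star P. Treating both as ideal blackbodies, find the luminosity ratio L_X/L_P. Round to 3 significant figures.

L_X/L_P ≈ 5.46

L ∝ R²T⁴, so L_X/L_P = (R_X/R_P)²(T_X/T_P)⁴ = (20.5)² × (1.119×10⁴/3.314×10⁴)⁴ = 420.25 × 0.0129990 = 5.46.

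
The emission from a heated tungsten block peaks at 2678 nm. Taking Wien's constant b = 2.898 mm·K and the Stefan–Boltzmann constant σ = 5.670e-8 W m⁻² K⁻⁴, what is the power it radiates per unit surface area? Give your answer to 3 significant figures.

Wien's law: T = b/λ_max = 2.898×10⁻³/2.678×10⁻⁶ = 1082.15 K.
Then I = σT⁴ = 5.670×10⁻⁸×(1082.15)⁴ = 7.78×10⁴ W/m².

I ≈ 7.78×10⁴ W/m²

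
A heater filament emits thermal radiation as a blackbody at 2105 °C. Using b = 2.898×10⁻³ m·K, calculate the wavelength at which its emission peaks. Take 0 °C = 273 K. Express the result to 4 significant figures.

T = 2105 °C + 273 = 2378 K.
Wien's displacement law: λ_max = b/T = (2.898×10⁻³ m·K)/(2378 K) = 1.2187×10⁻⁶ m.
That is 1219 nm, in the infrared range.

λ_max ≈ 1219 nm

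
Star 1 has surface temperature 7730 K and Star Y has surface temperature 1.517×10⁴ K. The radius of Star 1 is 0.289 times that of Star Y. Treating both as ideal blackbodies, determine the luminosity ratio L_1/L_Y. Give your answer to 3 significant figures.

L ∝ R²T⁴, so L_1/L_Y = (R_1/R_Y)²(T_1/T_Y)⁴ = (0.289)² × (7730/1.517×10⁴)⁴ = 0.083521 × 0.0674180 = 5.63×10⁻³.

L_1/L_Y ≈ 5.63×10⁻³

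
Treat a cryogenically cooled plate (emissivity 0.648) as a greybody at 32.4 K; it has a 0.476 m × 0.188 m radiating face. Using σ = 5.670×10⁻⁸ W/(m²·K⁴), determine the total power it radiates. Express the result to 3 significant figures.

Area A = 0.476 × 0.188 = 0.089488 m².
P = εσAT⁴ = 0.648 × 5.670×10⁻⁸ × 0.089488 × (32.4)⁴ = 3.62×10⁻³ W.

P ≈ 3.62×10⁻³ W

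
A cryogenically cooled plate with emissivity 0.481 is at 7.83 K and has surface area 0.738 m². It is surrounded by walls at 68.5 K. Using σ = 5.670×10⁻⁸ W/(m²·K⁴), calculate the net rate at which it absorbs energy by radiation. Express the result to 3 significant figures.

Net gain ≈ 0.443 W

Area A = 0.738 m².
Net radiated power P_net = εσA(T⁴ − T₀⁴) = 0.481×5.670×10⁻⁸×0.738×(7.83⁴ − 68.5⁴).
T⁴ − T₀⁴ = 3758.78 − 2.20172×10⁷ = -2.20134×10⁷ K⁴, so P_net = -0.443 W — negative, meaning a net gain of 0.443 W.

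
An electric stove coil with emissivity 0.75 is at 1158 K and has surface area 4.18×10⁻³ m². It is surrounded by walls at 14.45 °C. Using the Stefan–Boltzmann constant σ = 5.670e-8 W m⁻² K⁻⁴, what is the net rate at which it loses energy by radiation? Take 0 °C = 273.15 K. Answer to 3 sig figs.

Surroundings: T = 14.45 °C + 273.15 = 287.60 K.
Area A = 4.18×10⁻³ m².
Net radiated power P_net = εσA(T⁴ − T₀⁴) = 0.75×5.670×10⁻⁸×4.18×10⁻³×(1158⁴ − 287.60⁴).
T⁴ − T₀⁴ = 1.79818×10¹² − 6.84157×10⁹ = 1.79134×10¹² K⁴, so P_net = 318 W.

Net loss ≈ 318 W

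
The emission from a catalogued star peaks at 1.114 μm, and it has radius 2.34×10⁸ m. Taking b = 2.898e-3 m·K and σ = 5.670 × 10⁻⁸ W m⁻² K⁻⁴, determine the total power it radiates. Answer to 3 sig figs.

Wien's law: T = b/λ_max = 2.898×10⁻³/1.114×10⁻⁶ = 2601.44 K.
Surface area A = 4πR² = 4π(2.34×10⁸ m)² = 6.88084×10¹⁷ m².
Then P = σAT⁴ = 5.670×10⁻⁸×6.88084×10¹⁷×(2601.44)⁴ = 1.79×10²⁴ W.

P ≈ 1.79×10²⁴ W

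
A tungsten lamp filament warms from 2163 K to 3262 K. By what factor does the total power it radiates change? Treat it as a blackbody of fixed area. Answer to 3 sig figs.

P ∝ T⁴, so P₂/P₁ = (T₂/T₁)⁴ = (3262/2163)⁴ = (1.50809)⁴ = 5.17.

P₂/P₁ ≈ 5.17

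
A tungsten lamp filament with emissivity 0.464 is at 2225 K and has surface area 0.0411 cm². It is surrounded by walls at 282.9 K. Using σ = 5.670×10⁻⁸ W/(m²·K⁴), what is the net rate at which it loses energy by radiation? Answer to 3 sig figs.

Net loss ≈ 2.65 W

Area A = 0.0411 cm² = 4.11×10⁻⁶ m².
Net radiated power P_net = εσA(T⁴ − T₀⁴) = 0.464×5.670×10⁻⁸×4.11×10⁻⁶×(2225⁴ − 282.9⁴).
T⁴ − T₀⁴ = 2.45087×10¹³ − 6.40519×10⁹ = 2.45023×10¹³ K⁴, so P_net = 2.65 W.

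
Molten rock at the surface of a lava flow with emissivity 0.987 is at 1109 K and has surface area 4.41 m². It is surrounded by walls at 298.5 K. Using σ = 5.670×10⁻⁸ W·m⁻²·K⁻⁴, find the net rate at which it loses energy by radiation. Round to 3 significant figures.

Area A = 4.41 m².
Net radiated power P_net = εσA(T⁴ − T₀⁴) = 0.987×5.670×10⁻⁸×4.41×(1109⁴ − 298.5⁴).
T⁴ − T₀⁴ = 1.51261×10¹² − 7.93921×10⁹ = 1.50467×10¹² K⁴, so P_net = 3.71×10⁵ W.

Net loss ≈ 3.71×10⁵ W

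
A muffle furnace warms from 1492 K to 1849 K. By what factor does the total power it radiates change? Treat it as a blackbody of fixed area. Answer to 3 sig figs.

P₂/P₁ ≈ 2.36

P ∝ T⁴, so P₂/P₁ = (T₂/T₁)⁴ = (1849/1492)⁴ = (1.23928)⁴ = 2.36.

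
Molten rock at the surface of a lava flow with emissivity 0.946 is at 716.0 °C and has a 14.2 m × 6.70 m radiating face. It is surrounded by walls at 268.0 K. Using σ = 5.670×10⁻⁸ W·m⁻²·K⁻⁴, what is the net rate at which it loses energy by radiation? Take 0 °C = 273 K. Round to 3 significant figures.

T = 716.0 °C + 273 = 989.0 K.
Area A = 14.2 × 6.70 = 95.14 m².
Net radiated power P_net = εσA(T⁴ − T₀⁴) = 0.946×5.670×10⁻⁸×95.14×(989.0⁴ − 268.0⁴).
T⁴ − T₀⁴ = 9.56721×10¹¹ − 5.15869×10⁹ = 9.51562×10¹¹ K⁴, so P_net = 4.86×10⁶ W.

Net loss ≈ 4.86×10⁶ W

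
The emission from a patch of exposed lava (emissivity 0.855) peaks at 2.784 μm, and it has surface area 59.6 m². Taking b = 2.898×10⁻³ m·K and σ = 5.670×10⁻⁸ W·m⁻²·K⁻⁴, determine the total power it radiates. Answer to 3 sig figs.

Wien's law: T = b/λ_max = 2.898×10⁻³/2.784×10⁻⁶ = 1040.95 K.
Area A = 59.6 m².
Then P = εσAT⁴ = 0.855×5.670×10⁻⁸×59.6×(1040.95)⁴ = 3.39×10⁶ W.

P ≈ 3.39×10⁶ W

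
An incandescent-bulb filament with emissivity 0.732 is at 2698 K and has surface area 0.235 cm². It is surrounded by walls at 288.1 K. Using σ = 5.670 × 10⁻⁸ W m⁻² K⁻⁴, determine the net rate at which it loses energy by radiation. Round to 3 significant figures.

Net loss ≈ 51.7 W

Area A = 0.235 cm² = 2.35×10⁻⁵ m².
Net radiated power P_net = εσA(T⁴ − T₀⁴) = 0.732×5.670×10⁻⁸×2.35×10⁻⁵×(2698⁴ − 288.1⁴).
T⁴ − T₀⁴ = 5.29868×10¹³ − 6.88927×10⁹ = 5.29799×10¹³ K⁴, so P_net = 51.7 W.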